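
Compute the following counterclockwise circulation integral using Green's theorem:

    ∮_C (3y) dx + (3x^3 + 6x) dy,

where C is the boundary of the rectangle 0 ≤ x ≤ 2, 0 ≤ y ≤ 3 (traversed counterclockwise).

Green's theorem converts the closed line integral into a double integral over the enclosed region D:

    ∮_C P dx + Q dy = ∬_D (∂Q/∂x - ∂P/∂y) dA.

Here P = 3y, Q = 3x^3 + 6x, so

    ∂Q/∂x = 9x^2 + 6,    ∂P/∂y = 3,
    ∂Q/∂x - ∂P/∂y = 9x^2 + 3.

D is the region 0 ≤ x ≤ 2, 0 ≤ y ≤ 3. Evaluating the double integral:

    ∬_D (9x^2 + 3) dA = ∫_0^{2} ∫_0^{3} (9x^2 + 3) dy dx.

Inner (y from 0 to 3): 27x^2 + 9.
Outer (x from 0 to 2): 90.

Therefore ∮_C P dx + Q dy = 90.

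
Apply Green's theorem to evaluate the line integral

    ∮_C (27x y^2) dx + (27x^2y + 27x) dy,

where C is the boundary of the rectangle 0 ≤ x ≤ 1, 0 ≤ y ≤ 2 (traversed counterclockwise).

Green's theorem converts the closed line integral into a double integral over the enclosed region D:

    ∮_C P dx + Q dy = ∬_D (∂Q/∂x - ∂P/∂y) dA.

Here P = 27x y^2, Q = 27x^2y + 27x, so

    ∂Q/∂x = 54x y + 27,    ∂P/∂y = 54x y,
    ∂Q/∂x - ∂P/∂y = 27.

D is the region 0 ≤ x ≤ 1, 0 ≤ y ≤ 2. Evaluating the double integral:

    ∬_D (27) dA = ∫_0^{1} ∫_0^{2} (27) dy dx.

Inner (y from 0 to 2): 54.
Outer (x from 0 to 1): 54.

Therefore ∮_C P dx + Q dy = 54.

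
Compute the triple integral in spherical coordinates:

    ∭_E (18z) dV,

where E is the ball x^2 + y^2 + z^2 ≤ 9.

In spherical coordinates, x = ρ sin(φ) cos(θ), y = ρ sin(φ) sin(θ), z = ρ cos(φ), and dV = ρ^2 sin(φ) dρ dφ dθ.

The integrand becomes 18ρ cos(φ), so

    ∭_E (18z) dV = ∫_{0}^{2π} ∫_{0}^{π} ∫_{0}^{3} (18ρ cos(φ)) · ρ^2 sin(φ) dρ dφ dθ.

Inner (ρ): 729sin(2φ)/4.
Middle (φ): 0.
Outer (θ): 0.

Therefore the triple integral equals 0.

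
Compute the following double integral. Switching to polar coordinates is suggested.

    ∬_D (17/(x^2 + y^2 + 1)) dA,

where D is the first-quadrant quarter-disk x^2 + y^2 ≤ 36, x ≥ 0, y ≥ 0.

The region D is 0 ≤ r ≤ 6, 0 ≤ θ ≤ π/2 in polar coordinates, where x = r cos(θ), y = r sin(θ), and dA = r dr dθ.

Under the substitution, the integrand becomes 17/(r^2 + 1), so

    ∬_D (17/(x^2 + y^2 + 1)) dA = ∫_{0}^{π/2} ∫_{0}^{6} (17/(r^2 + 1)) · r dr dθ.

Inner integral (in r): ∫_{0}^{6} (17/(r^2 + 1)) · r dr = 17log(37)/2.

Outer integral (in θ): ∫_{0}^{π/2} (17log(37)/2) dθ = 17π log(37)/4.

Therefore ∬_D (17/(x^2 + y^2 + 1)) dA = 17π log(37)/4.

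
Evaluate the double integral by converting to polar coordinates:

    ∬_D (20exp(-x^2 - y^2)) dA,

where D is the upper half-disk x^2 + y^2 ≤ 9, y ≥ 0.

The region D is 0 ≤ r ≤ 3, 0 ≤ θ ≤ π in polar coordinates, where x = r cos(θ), y = r sin(θ), and dA = r dr dθ.

Under the substitution, the integrand becomes 20exp(-r^2), so

    ∬_D (20exp(-x^2 - y^2)) dA = ∫_{0}^{π} ∫_{0}^{3} (20exp(-r^2)) · r dr dθ.

Inner integral (in r): ∫_{0}^{3} (20exp(-r^2)) · r dr = 10 - 10exp(-9).

Outer integral (in θ): ∫_{0}^{π} (10 - 10exp(-9)) dθ = -10π exp(-9) + 10π.

Therefore ∬_D (20exp(-x^2 - y^2)) dA = -10π exp(-9) + 10π.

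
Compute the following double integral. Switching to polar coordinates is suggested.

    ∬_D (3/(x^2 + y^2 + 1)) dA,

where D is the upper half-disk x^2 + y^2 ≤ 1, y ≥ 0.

The region D is 0 ≤ r ≤ 1, 0 ≤ θ ≤ π in polar coordinates, where x = r cos(θ), y = r sin(θ), and dA = r dr dθ.

Under the substitution, the integrand becomes 3/(r^2 + 1), so

    ∬_D (3/(x^2 + y^2 + 1)) dA = ∫_{0}^{π} ∫_{0}^{1} (3/(r^2 + 1)) · r dr dθ.

Inner integral (in r): ∫_{0}^{1} (3/(r^2 + 1)) · r dr = 3log(2)/2.

Outer integral (in θ): ∫_{0}^{π} (3log(2)/2) dθ = 3π log(2)/2.

Therefore ∬_D (3/(x^2 + y^2 + 1)) dA = 3π log(2)/2.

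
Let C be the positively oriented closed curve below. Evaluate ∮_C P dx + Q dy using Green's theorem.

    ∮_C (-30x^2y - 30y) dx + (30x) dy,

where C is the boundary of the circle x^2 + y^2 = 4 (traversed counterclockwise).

Green's theorem converts the closed line integral into a double integral over the enclosed region D:

    ∮_C P dx + Q dy = ∬_D (∂Q/∂x - ∂P/∂y) dA.

Here P = -30x^2y - 30y, Q = 30x, so

    ∂Q/∂x = 30,    ∂P/∂y = -30x^2 - 30,
    ∂Q/∂x - ∂P/∂y = 30x^2 + 60.

D is the region x^2 + y^2 ≤ 4. Evaluating the double integral:

In polar coordinates (x = r cos θ, y = r sin θ, dA = r dr dθ) the integrand becomes 30r^2cos(θ)^2 + 60, so

    ∬_D (30x^2 + 60) dA = ∫_0^{2π} ∫_0^{2} (30r^2cos(θ)^2 + 60) · r dr dθ.

Inner (r from 0 to 2): 120cos(θ)^2 + 120.
Outer (θ from 0 to 2π): 360π.

Therefore ∮_C P dx + Q dy = 360π.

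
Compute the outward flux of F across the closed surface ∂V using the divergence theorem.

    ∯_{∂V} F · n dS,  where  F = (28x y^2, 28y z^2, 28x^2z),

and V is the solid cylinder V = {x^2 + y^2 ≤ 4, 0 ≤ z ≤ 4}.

By the divergence theorem,

    ∯_{∂V} F · n dS = ∭_V (∇ · F) dV.

Compute the divergence:
    ∇ · F = ∂F_x/∂x + ∂F_y/∂y + ∂F_z/∂z = 28y^2 + 28z^2 + 28x^2 = 28x^2 + 28y^2 + 28z^2.

In cylindrical coordinates, x = r cos(θ), y = r sin(θ), z = z, dV = r dr dθ dz, with 0 ≤ r ≤ 2, 0 ≤ θ ≤ 2π, 0 ≤ z ≤ 4.

The integrand, after substitution and multiplying by the volume element, becomes (28r^2 + 28z^2) · r, so

    ∭_V (∇·F) dV = ∫_0^{2π} ∫_0^{2} ∫_0^{4} (28r^2 + 28z^2) · r dz dr dθ.

Inner (z from 0 to 4): 112r (r^2 + 16/3).
Middle (r from 0 to 2): 4928/3.
Outer (θ from 0 to 2π): 9856π/3.

Therefore ∯_{∂V} F · n dS = 9856π/3.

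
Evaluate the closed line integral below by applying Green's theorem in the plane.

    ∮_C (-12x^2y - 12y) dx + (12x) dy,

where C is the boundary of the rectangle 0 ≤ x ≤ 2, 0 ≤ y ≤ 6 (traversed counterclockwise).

Green's theorem converts the closed line integral into a double integral over the enclosed region D:

    ∮_C P dx + Q dy = ∬_D (∂Q/∂x - ∂P/∂y) dA.

Here P = -12x^2y - 12y, Q = 12x, so

    ∂Q/∂x = 12,    ∂P/∂y = -12x^2 - 12,
    ∂Q/∂x - ∂P/∂y = 12x^2 + 24.

D is the region 0 ≤ x ≤ 2, 0 ≤ y ≤ 6. Evaluating the double integral:

    ∬_D (12x^2 + 24) dA = ∫_0^{2} ∫_0^{6} (12x^2 + 24) dy dx.

Inner (y from 0 to 6): 72x^2 + 144.
Outer (x from 0 to 2): 480.

Therefore ∮_C P dx + Q dy = 480.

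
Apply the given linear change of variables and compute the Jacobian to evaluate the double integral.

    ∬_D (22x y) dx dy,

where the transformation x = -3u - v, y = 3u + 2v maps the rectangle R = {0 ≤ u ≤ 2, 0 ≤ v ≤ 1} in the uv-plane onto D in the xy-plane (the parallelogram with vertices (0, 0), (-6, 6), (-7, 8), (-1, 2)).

Compute the Jacobian determinant of (x, y) with respect to (u, v):

    ∂(x,y)/∂(u,v) = | -3  -1 | = (-3)(2) - (-1)(3) = -3.
                   | 3  2 |

Its absolute value is |J| = 3 (the area scaling factor).

Substituting x = -3u - v, y = 3u + 2v into the integrand,

    22x y → -198u^2 - 198u v - 44v^2,

so the integral becomes

    ∬_R (-198u^2 - 198u v - 44v^2) · |J| du dv = ∫_0^2 ∫_0^1 (-594u^2 - 594u v - 132v^2) dv du.

Inner (v): -594u^2 - 297u - 44.
Outer (u): -2266.

Therefore ∬_D (22x y) dx dy = -2266.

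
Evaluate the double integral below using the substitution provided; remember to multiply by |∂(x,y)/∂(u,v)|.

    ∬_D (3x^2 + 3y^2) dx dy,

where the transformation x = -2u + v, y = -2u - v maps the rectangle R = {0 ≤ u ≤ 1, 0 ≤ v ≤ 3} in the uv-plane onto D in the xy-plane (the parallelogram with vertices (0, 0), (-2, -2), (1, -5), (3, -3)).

Compute the Jacobian determinant of (x, y) with respect to (u, v):

    ∂(x,y)/∂(u,v) = | -2  1 | = (-2)(-1) - (1)(-2) = 4.
                   | -2  -1 |

Its absolute value is |J| = 4 (the area scaling factor).

Substituting x = -2u + v, y = -2u - v into the integrand,

    3x^2 + 3y^2 → 24u^2 + 6v^2,

so the integral becomes

    ∬_R (24u^2 + 6v^2) · |J| du dv = ∫_0^1 ∫_0^3 (96u^2 + 24v^2) dv du.

Inner (v): 288u^2 + 216.
Outer (u): 312.

Therefore ∬_D (3x^2 + 3y^2) dx dy = 312.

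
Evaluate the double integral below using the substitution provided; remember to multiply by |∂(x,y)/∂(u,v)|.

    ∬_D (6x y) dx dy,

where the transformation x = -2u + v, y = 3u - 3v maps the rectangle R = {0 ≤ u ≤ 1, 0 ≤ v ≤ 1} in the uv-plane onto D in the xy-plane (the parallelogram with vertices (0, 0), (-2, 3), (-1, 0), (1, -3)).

Compute the Jacobian determinant of (x, y) with respect to (u, v):

    ∂(x,y)/∂(u,v) = | -2  1 | = (-2)(-3) - (1)(3) = 3.
                   | 3  -3 |

Its absolute value is |J| = 3 (the area scaling factor).

Substituting x = -2u + v, y = 3u - 3v into the integrand,

    6x y → -36u^2 + 54u v - 18v^2,

so the integral becomes

    ∬_R (-36u^2 + 54u v - 18v^2) · |J| du dv = ∫_0^1 ∫_0^1 (-108u^2 + 162u v - 54v^2) dv du.

Inner (v): -108u^2 + 81u - 18.
Outer (u): -27/2.

Therefore ∬_D (6x y) dx dy = -27/2.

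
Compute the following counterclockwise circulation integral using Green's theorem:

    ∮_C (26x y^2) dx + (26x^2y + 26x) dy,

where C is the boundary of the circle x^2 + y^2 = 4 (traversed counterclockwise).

Green's theorem converts the closed line integral into a double integral over the enclosed region D:

    ∮_C P dx + Q dy = ∬_D (∂Q/∂x - ∂P/∂y) dA.

Here P = 26x y^2, Q = 26x^2y + 26x, so

    ∂Q/∂x = 52x y + 26,    ∂P/∂y = 52x y,
    ∂Q/∂x - ∂P/∂y = 26.

D is the region x^2 + y^2 ≤ 4. Evaluating the double integral:

In polar coordinates (x = r cos θ, y = r sin θ, dA = r dr dθ) the integrand becomes 26, so

    ∬_D (26) dA = ∫_0^{2π} ∫_0^{2} (26) · r dr dθ.

Inner (r from 0 to 2): 52.
Outer (θ from 0 to 2π): 104π.

Therefore ∮_C P dx + Q dy = 104π.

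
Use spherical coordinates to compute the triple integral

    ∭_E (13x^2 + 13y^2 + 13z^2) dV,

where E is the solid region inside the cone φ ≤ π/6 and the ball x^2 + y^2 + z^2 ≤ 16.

In spherical coordinates, x = ρ sin(φ) cos(θ), y = ρ sin(φ) sin(θ), z = ρ cos(φ), and dV = ρ^2 sin(φ) dρ dφ dθ.

The integrand becomes 13ρ^2, so

    ∭_E (13x^2 + 13y^2 + 13z^2) dV = ∫_{0}^{2π} ∫_{0}^{π/6} ∫_{0}^{4} (13ρ^2) · ρ^2 sin(φ) dρ dφ dθ.

Inner (ρ): 13312sin(φ)/5.
Middle (φ): 13312/5 - 6656sqrt(3)/5.
Outer (θ): 13312π (2 - sqrt(3))/5.

Therefore the triple integral equals 13312π (2 - sqrt(3))/5.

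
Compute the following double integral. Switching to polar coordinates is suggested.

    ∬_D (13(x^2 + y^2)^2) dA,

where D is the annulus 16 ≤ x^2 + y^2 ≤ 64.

The region D is 4 ≤ r ≤ 8, 0 ≤ θ ≤ 2π in polar coordinates, where x = r cos(θ), y = r sin(θ), and dA = r dr dθ.

Under the substitution, the integrand becomes 13r^4, so

    ∬_D (13(x^2 + y^2)^2) dA = ∫_{0}^{2π} ∫_{4}^{8} (13r^4) · r dr dθ.

Inner integral (in r): ∫_{4}^{8} (13r^4) · r dr = 559104.

Outer integral (in θ): ∫_{0}^{2π} (559104) dθ = 1118208π.

Therefore ∬_D (13(x^2 + y^2)^2) dA = 1118208π.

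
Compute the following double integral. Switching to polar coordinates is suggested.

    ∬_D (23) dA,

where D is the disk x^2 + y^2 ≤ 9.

The region D is 0 ≤ r ≤ 3, 0 ≤ θ ≤ 2π in polar coordinates, where x = r cos(θ), y = r sin(θ), and dA = r dr dθ.

Under the substitution, the integrand becomes 23, so

    ∬_D (23) dA = ∫_{0}^{2π} ∫_{0}^{3} (23) · r dr dθ.

Inner integral (in r): ∫_{0}^{3} (23) · r dr = 207/2.

Outer integral (in θ): ∫_{0}^{2π} (207/2) dθ = 207π.

Therefore ∬_D (23) dA = 207π.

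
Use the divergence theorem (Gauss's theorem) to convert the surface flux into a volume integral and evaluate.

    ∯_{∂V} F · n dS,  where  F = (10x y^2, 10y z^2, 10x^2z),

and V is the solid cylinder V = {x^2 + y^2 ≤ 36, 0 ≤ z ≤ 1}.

By the divergence theorem,

    ∯_{∂V} F · n dS = ∭_V (∇ · F) dV.

Compute the divergence:
    ∇ · F = ∂F_x/∂x + ∂F_y/∂y + ∂F_z/∂z = 10y^2 + 10z^2 + 10x^2 = 10x^2 + 10y^2 + 10z^2.

In cylindrical coordinates, x = r cos(θ), y = r sin(θ), z = z, dV = r dr dθ dz, with 0 ≤ r ≤ 6, 0 ≤ θ ≤ 2π, 0 ≤ z ≤ 1.

The integrand, after substitution and multiplying by the volume element, becomes (10r^2 + 10z^2) · r, so

    ∭_V (∇·F) dV = ∫_0^{2π} ∫_0^{6} ∫_0^{1} (10r^2 + 10z^2) · r dz dr dθ.

Inner (z from 0 to 1): 10r (r^2 + 1/3).
Middle (r from 0 to 6): 3300.
Outer (θ from 0 to 2π): 6600π.

Therefore ∯_{∂V} F · n dS = 6600π.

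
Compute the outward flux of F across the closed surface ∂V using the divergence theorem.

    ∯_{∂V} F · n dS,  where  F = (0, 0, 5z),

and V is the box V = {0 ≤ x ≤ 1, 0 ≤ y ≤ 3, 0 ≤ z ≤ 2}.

By the divergence theorem,

    ∯_{∂V} F · n dS = ∭_V (∇ · F) dV.

Compute the divergence:
    ∇ · F = ∂F_x/∂x + ∂F_y/∂y + ∂F_z/∂z = 0 + 0 + 5 = 5.

V is a rectangular box, so dV = dx dy dz with 0 ≤ x ≤ 1, 0 ≤ y ≤ 3, 0 ≤ z ≤ 2.

Integrate (5) over V as an iterated integral:

    ∭_V (∇·F) dV = ∫_0^{1} ∫_0^{3} ∫_0^{2} (5) dz dy dx.

Inner (z from 0 to 2): 10.
Middle (y from 0 to 3): 30.
Outer (x from 0 to 1): 30.

Therefore ∯_{∂V} F · n dS = 30.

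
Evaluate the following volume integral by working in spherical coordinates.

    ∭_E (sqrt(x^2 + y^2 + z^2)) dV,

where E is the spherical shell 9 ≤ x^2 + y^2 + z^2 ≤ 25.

In spherical coordinates, x = ρ sin(φ) cos(θ), y = ρ sin(φ) sin(θ), z = ρ cos(φ), and dV = ρ^2 sin(φ) dρ dφ dθ.

The integrand becomes ρ, so

    ∭_E (sqrt(x^2 + y^2 + z^2)) dV = ∫_{0}^{2π} ∫_{0}^{π} ∫_{3}^{5} (ρ) · ρ^2 sin(φ) dρ dφ dθ.

Inner (ρ): 136sin(φ).
Middle (φ): 272.
Outer (θ): 544π.

Therefore the triple integral equals 544π.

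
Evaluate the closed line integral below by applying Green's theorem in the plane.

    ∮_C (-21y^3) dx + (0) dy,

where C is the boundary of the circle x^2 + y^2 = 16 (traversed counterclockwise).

Green's theorem converts the closed line integral into a double integral over the enclosed region D:

    ∮_C P dx + Q dy = ∬_D (∂Q/∂x - ∂P/∂y) dA.

Here P = -21y^3, Q = 0, so

    ∂Q/∂x = 0,    ∂P/∂y = -63y^2,
    ∂Q/∂x - ∂P/∂y = 63y^2.

D is the region x^2 + y^2 ≤ 16. Evaluating the double integral:

In polar coordinates (x = r cos θ, y = r sin θ, dA = r dr dθ) the integrand becomes 63r^2sin(θ)^2, so

    ∬_D (63y^2) dA = ∫_0^{2π} ∫_0^{4} (63r^2sin(θ)^2) · r dr dθ.

Inner (r from 0 to 4): 4032sin(θ)^2.
Outer (θ from 0 to 2π): 4032π.

Therefore ∮_C P dx + Q dy = 4032π.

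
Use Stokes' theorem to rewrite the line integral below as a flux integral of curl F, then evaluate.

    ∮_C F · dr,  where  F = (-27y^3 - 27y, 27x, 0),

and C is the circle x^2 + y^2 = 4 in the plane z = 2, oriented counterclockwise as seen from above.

Let S be the flat disk x^2 + y^2 ≤ 4 in the plane z = 2, with upward unit normal n̂ = ẑ. By Stokes' theorem,

    ∮_C F · dr = ∬_S (∇ × F) · n̂ dS = ∬_D (curl F)_z dA,

where D is the disk x^2 + y^2 ≤ 4.

Compute the curl of F = (-27y^3 - 27y, 27x, 0):
    (∇ × F)_x = ∂F_z/∂y - ∂F_y/∂z = 0,
    (∇ × F)_y = ∂F_x/∂z - ∂F_z/∂x = 0,
    (∇ × F)_z = ∂F_y/∂x - ∂F_x/∂y = 81y^2 + 54.

On z = 2, (curl F)_z = 81y^2 + 54.

Convert to polar (x = r cos θ, y = r sin θ, dA = r dr dθ); the integrand becomes 81r^2sin(θ)^2 + 54, so

    ∬_D (curl F)_z dA = ∫_0^{2π} ∫_0^{2} (81r^2sin(θ)^2 + 54) · r dr dθ.

Inner (r from 0 to 2): 324sin(θ)^2 + 108.
Outer (θ from 0 to 2π): 540π.

Therefore ∮_C F · dr = 540π.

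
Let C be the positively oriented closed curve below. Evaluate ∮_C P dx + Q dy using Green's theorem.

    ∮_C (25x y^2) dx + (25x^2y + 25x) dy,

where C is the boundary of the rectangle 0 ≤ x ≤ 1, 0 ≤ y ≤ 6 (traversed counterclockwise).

Green's theorem converts the closed line integral into a double integral over the enclosed region D:

    ∮_C P dx + Q dy = ∬_D (∂Q/∂x - ∂P/∂y) dA.

Here P = 25x y^2, Q = 25x^2y + 25x, so

    ∂Q/∂x = 50x y + 25,    ∂P/∂y = 50x y,
    ∂Q/∂x - ∂P/∂y = 25.

D is the region 0 ≤ x ≤ 1, 0 ≤ y ≤ 6. Evaluating the double integral:

    ∬_D (25) dA = ∫_0^{1} ∫_0^{6} (25) dy dx.

Inner (y from 0 to 6): 150.
Outer (x from 0 to 1): 150.

Therefore ∮_C P dx + Q dy = 150.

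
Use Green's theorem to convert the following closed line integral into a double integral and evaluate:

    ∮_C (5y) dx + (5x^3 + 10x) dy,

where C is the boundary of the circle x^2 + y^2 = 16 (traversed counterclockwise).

Green's theorem converts the closed line integral into a double integral over the enclosed region D:

    ∮_C P dx + Q dy = ∬_D (∂Q/∂x - ∂P/∂y) dA.

Here P = 5y, Q = 5x^3 + 10x, so

    ∂Q/∂x = 15x^2 + 10,    ∂P/∂y = 5,
    ∂Q/∂x - ∂P/∂y = 15x^2 + 5.

D is the region x^2 + y^2 ≤ 16. Evaluating the double integral:

In polar coordinates (x = r cos θ, y = r sin θ, dA = r dr dθ) the integrand becomes 15r^2cos(θ)^2 + 5, so

    ∬_D (15x^2 + 5) dA = ∫_0^{2π} ∫_0^{4} (15r^2cos(θ)^2 + 5) · r dr dθ.

Inner (r from 0 to 4): 960cos(θ)^2 + 40.
Outer (θ from 0 to 2π): 1040π.

Therefore ∮_C P dx + Q dy = 1040π.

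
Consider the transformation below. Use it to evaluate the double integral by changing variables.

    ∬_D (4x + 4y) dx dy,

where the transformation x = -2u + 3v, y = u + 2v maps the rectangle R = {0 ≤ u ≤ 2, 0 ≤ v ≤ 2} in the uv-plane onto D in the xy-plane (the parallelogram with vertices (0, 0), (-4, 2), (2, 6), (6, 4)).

Compute the Jacobian determinant of (x, y) with respect to (u, v):

    ∂(x,y)/∂(u,v) = | -2  3 | = (-2)(2) - (3)(1) = -7.
                   | 1  2 |

Its absolute value is |J| = 7 (the area scaling factor).

Substituting x = -2u + 3v, y = u + 2v into the integrand,

    4x + 4y → -4u + 20v,

so the integral becomes

    ∬_R (-4u + 20v) · |J| du dv = ∫_0^2 ∫_0^2 (-28u + 140v) dv du.

Inner (v): 280 - 56u.
Outer (u): 448.

Therefore ∬_D (4x + 4y) dx dy = 448.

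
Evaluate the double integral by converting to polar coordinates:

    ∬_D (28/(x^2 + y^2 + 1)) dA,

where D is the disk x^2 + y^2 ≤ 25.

The region D is 0 ≤ r ≤ 5, 0 ≤ θ ≤ 2π in polar coordinates, where x = r cos(θ), y = r sin(θ), and dA = r dr dθ.

Under the substitution, the integrand becomes 28/(r^2 + 1), so

    ∬_D (28/(x^2 + y^2 + 1)) dA = ∫_{0}^{2π} ∫_{0}^{5} (28/(r^2 + 1)) · r dr dθ.

Inner integral (in r): ∫_{0}^{5} (28/(r^2 + 1)) · r dr = log(64509974703297150976).

Outer integral (in θ): ∫_{0}^{2π} (log(64509974703297150976)) dθ = 28π log(26).

Therefore ∬_D (28/(x^2 + y^2 + 1)) dA = 28π log(26).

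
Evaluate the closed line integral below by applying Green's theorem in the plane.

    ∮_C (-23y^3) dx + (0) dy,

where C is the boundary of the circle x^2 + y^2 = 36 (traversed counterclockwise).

Green's theorem converts the closed line integral into a double integral over the enclosed region D:

    ∮_C P dx + Q dy = ∬_D (∂Q/∂x - ∂P/∂y) dA.

Here P = -23y^3, Q = 0, so

    ∂Q/∂x = 0,    ∂P/∂y = -69y^2,
    ∂Q/∂x - ∂P/∂y = 69y^2.

D is the region x^2 + y^2 ≤ 36. Evaluating the double integral:

In polar coordinates (x = r cos θ, y = r sin θ, dA = r dr dθ) the integrand becomes 69r^2sin(θ)^2, so

    ∬_D (69y^2) dA = ∫_0^{2π} ∫_0^{6} (69r^2sin(θ)^2) · r dr dθ.

Inner (r from 0 to 6): 22356sin(θ)^2.
Outer (θ from 0 to 2π): 22356π.

Therefore ∮_C P dx + Q dy = 22356π.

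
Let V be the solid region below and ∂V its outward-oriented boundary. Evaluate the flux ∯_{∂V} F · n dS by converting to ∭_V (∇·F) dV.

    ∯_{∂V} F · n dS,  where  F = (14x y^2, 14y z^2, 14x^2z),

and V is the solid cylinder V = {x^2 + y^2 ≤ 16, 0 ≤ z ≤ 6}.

By the divergence theorem,

    ∯_{∂V} F · n dS = ∭_V (∇ · F) dV.

Compute the divergence:
    ∇ · F = ∂F_x/∂x + ∂F_y/∂y + ∂F_z/∂z = 14y^2 + 14z^2 + 14x^2 = 14x^2 + 14y^2 + 14z^2.

In cylindrical coordinates, x = r cos(θ), y = r sin(θ), z = z, dV = r dr dθ dz, with 0 ≤ r ≤ 4, 0 ≤ θ ≤ 2π, 0 ≤ z ≤ 6.

The integrand, after substitution and multiplying by the volume element, becomes (14r^2 + 14z^2) · r, so

    ∭_V (∇·F) dV = ∫_0^{2π} ∫_0^{4} ∫_0^{6} (14r^2 + 14z^2) · r dz dr dθ.

Inner (z from 0 to 6): 84r (r^2 + 12).
Middle (r from 0 to 4): 13440.
Outer (θ from 0 to 2π): 26880π.

Therefore ∯_{∂V} F · n dS = 26880π.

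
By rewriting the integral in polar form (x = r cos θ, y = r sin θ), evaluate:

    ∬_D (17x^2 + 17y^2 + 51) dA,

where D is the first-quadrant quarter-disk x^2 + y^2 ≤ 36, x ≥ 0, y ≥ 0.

The region D is 0 ≤ r ≤ 6, 0 ≤ θ ≤ π/2 in polar coordinates, where x = r cos(θ), y = r sin(θ), and dA = r dr dθ.

Under the substitution, the integrand becomes 17r^2 + 51, so

    ∬_D (17x^2 + 17y^2 + 51) dA = ∫_{0}^{π/2} ∫_{0}^{6} (17r^2 + 51) · r dr dθ.

Inner integral (in r): ∫_{0}^{6} (17r^2 + 51) · r dr = 6426.

Outer integral (in θ): ∫_{0}^{π/2} (6426) dθ = 3213π.

Therefore ∬_D (17x^2 + 17y^2 + 51) dA = 3213π.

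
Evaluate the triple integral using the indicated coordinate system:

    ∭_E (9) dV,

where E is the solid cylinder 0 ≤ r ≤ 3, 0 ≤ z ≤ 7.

In cylindrical coordinates, x = r cos(θ), y = r sin(θ), z = z, and dV = r dr dθ dz.

The integrand becomes 9, so

    ∭_E (9) dV = ∫_{0}^{2π} ∫_{0}^{3} ∫_{0}^{7} (9) · r dz dr dθ.

Inner (z): 63r.
Middle (r from 0 to 3): 567/2.
Outer (θ): 567π.

Therefore the triple integral equals 567π.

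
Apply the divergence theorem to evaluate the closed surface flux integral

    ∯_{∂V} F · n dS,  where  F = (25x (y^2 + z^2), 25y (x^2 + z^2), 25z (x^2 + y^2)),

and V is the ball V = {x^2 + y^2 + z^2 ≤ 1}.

By the divergence theorem,

    ∯_{∂V} F · n dS = ∭_V (∇ · F) dV.

Compute the divergence:
    ∇ · F = ∂F_x/∂x + ∂F_y/∂y + ∂F_z/∂z = 25y^2 + 25z^2 + 25x^2 + 25z^2 + 25x^2 + 25y^2 = 50x^2 + 50y^2 + 50z^2.

In spherical coordinates, x = ρ sin(φ) cos(θ), y = ρ sin(φ) sin(θ), z = ρ cos(φ), dV = ρ^2 sin(φ) dρ dφ dθ, with 0 ≤ ρ ≤ 1, 0 ≤ φ ≤ π, 0 ≤ θ ≤ 2π.

The integrand, after substitution and multiplying by the volume element, becomes (50ρ^2) · ρ^2 sin(φ), so

    ∭_V (∇·F) dV = ∫_0^{2π} ∫_0^{π} ∫_0^{1} (50ρ^2) · ρ^2 sin(φ) dρ dφ dθ.

Inner (ρ from 0 to 1): 10sin(φ).
Middle (φ from 0 to π): 20.
Outer (θ from 0 to 2π): 40π.

Therefore ∯_{∂V} F · n dS = 40π.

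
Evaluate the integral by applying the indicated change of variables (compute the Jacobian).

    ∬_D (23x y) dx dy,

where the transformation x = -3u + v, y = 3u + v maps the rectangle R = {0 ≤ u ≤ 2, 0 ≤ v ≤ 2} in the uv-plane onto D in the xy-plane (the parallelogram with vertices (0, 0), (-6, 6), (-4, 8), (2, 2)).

Compute the Jacobian determinant of (x, y) with respect to (u, v):

    ∂(x,y)/∂(u,v) = | -3  1 | = (-3)(1) - (1)(3) = -6.
                   | 3  1 |

Its absolute value is |J| = 6 (the area scaling factor).

Substituting x = -3u + v, y = 3u + v into the integrand,

    23x y → -207u^2 + 23v^2,

so the integral becomes

    ∬_R (-207u^2 + 23v^2) · |J| du dv = ∫_0^2 ∫_0^2 (-1242u^2 + 138v^2) dv du.

Inner (v): 368 - 2484u^2.
Outer (u): -5888.

Therefore ∬_D (23x y) dx dy = -5888.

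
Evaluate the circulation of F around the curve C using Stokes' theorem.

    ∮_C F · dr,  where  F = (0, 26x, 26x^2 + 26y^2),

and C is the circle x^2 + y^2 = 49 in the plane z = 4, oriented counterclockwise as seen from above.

Let S be the flat disk x^2 + y^2 ≤ 49 in the plane z = 4, with upward unit normal n̂ = ẑ. By Stokes' theorem,

    ∮_C F · dr = ∬_S (∇ × F) · n̂ dS = ∬_D (curl F)_z dA,

where D is the disk x^2 + y^2 ≤ 49.

Compute the curl of F = (0, 26x, 26x^2 + 26y^2):
    (∇ × F)_x = ∂F_z/∂y - ∂F_y/∂z = 52y,
    (∇ × F)_y = ∂F_x/∂z - ∂F_z/∂x = -52x,
    (∇ × F)_z = ∂F_y/∂x - ∂F_x/∂y = 26.

On z = 4, (curl F)_z = 26.

Convert to polar (x = r cos θ, y = r sin θ, dA = r dr dθ); the integrand becomes 26, so

    ∬_D (curl F)_z dA = ∫_0^{2π} ∫_0^{7} (26) · r dr dθ.

Inner (r from 0 to 7): 637.
Outer (θ from 0 to 2π): 1274π.

Therefore ∮_C F · dr = 1274π.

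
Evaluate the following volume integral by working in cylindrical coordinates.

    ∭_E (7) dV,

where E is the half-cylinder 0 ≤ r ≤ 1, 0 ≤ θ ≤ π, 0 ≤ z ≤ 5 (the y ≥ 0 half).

In cylindrical coordinates, x = r cos(θ), y = r sin(θ), z = z, and dV = r dr dθ dz.

The integrand becomes 7, so

    ∭_E (7) dV = ∫_{0}^{π} ∫_{0}^{1} ∫_{0}^{5} (7) · r dz dr dθ.

Inner (z): 35r.
Middle (r from 0 to 1): 35/2.
Outer (θ): 35π/2.

Therefore the triple integral equals 35π/2.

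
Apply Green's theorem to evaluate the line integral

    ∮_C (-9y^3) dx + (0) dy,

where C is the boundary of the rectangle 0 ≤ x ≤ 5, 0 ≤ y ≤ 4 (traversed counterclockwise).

Green's theorem converts the closed line integral into a double integral over the enclosed region D:

    ∮_C P dx + Q dy = ∬_D (∂Q/∂x - ∂P/∂y) dA.

Here P = -9y^3, Q = 0, so

    ∂Q/∂x = 0,    ∂P/∂y = -27y^2,
    ∂Q/∂x - ∂P/∂y = 27y^2.

D is the region 0 ≤ x ≤ 5, 0 ≤ y ≤ 4. Evaluating the double integral:

    ∬_D (27y^2) dA = ∫_0^{5} ∫_0^{4} (27y^2) dy dx.

Inner (y from 0 to 4): 576.
Outer (x from 0 to 5): 2880.

Therefore ∮_C P dx + Q dy = 2880.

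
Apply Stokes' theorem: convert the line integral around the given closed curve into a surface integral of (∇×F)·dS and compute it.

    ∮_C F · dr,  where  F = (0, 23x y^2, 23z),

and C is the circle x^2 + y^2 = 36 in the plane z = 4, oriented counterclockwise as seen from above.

Let S be the flat disk x^2 + y^2 ≤ 36 in the plane z = 4, with upward unit normal n̂ = ẑ. By Stokes' theorem,

    ∮_C F · dr = ∬_S (∇ × F) · n̂ dS = ∬_D (curl F)_z dA,

where D is the disk x^2 + y^2 ≤ 36.

Compute the curl of F = (0, 23x y^2, 23z):
    (∇ × F)_x = ∂F_z/∂y - ∂F_y/∂z = 0,
    (∇ × F)_y = ∂F_x/∂z - ∂F_z/∂x = 0,
    (∇ × F)_z = ∂F_y/∂x - ∂F_x/∂y = 23y^2.

On z = 4, (curl F)_z = 23y^2.

Convert to polar (x = r cos θ, y = r sin θ, dA = r dr dθ); the integrand becomes 23r^2sin(θ)^2, so

    ∬_D (curl F)_z dA = ∫_0^{2π} ∫_0^{6} (23r^2sin(θ)^2) · r dr dθ.

Inner (r from 0 to 6): 7452sin(θ)^2.
Outer (θ from 0 to 2π): 7452π.

Therefore ∮_C F · dr = 7452π.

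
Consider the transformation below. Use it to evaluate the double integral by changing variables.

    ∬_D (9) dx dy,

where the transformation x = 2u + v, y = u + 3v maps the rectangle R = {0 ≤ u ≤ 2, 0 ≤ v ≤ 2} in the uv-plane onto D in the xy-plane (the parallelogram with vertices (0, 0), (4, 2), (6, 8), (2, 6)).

Compute the Jacobian determinant of (x, y) with respect to (u, v):

    ∂(x,y)/∂(u,v) = | 2  1 | = (2)(3) - (1)(1) = 5.
                   | 1  3 |

Its absolute value is |J| = 5 (the area scaling factor).

Substituting x = 2u + v, y = u + 3v into the integrand,

    9 → 9,

so the integral becomes

    ∬_R (9) · |J| du dv = ∫_0^2 ∫_0^2 (45) dv du.

Inner (v): 90.
Outer (u): 180.

Therefore ∬_D (9) dx dy = 180.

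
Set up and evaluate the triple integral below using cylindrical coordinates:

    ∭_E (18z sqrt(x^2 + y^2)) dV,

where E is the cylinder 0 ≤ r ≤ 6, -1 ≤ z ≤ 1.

In cylindrical coordinates, x = r cos(θ), y = r sin(θ), z = z, and dV = r dr dθ dz.

The integrand becomes 18r z, so

    ∭_E (18z sqrt(x^2 + y^2)) dV = ∫_{0}^{2π} ∫_{0}^{6} ∫_{-1}^{1} (18r z) · r dz dr dθ.

Inner (z): 0.
Middle (r from 0 to 6): 0.
Outer (θ): 0.

Therefore the triple integral equals 0.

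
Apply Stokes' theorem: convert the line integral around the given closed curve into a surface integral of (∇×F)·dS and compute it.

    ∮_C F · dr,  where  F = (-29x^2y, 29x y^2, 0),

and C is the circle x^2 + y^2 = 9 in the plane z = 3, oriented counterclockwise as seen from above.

Let S be the flat disk x^2 + y^2 ≤ 9 in the plane z = 3, with upward unit normal n̂ = ẑ. By Stokes' theorem,

    ∮_C F · dr = ∬_S (∇ × F) · n̂ dS = ∬_D (curl F)_z dA,

where D is the disk x^2 + y^2 ≤ 9.

Compute the curl of F = (-29x^2y, 29x y^2, 0):
    (∇ × F)_x = ∂F_z/∂y - ∂F_y/∂z = 0,
    (∇ × F)_y = ∂F_x/∂z - ∂F_z/∂x = 0,
    (∇ × F)_z = ∂F_y/∂x - ∂F_x/∂y = 29x^2 + 29y^2.

On z = 3, (curl F)_z = 29x^2 + 29y^2.

Convert to polar (x = r cos θ, y = r sin θ, dA = r dr dθ); the integrand becomes 29r^2, so

    ∬_D (curl F)_z dA = ∫_0^{2π} ∫_0^{3} (29r^2) · r dr dθ.

Inner (r from 0 to 3): 2349/4.
Outer (θ from 0 to 2π): 2349π/2.

Therefore ∮_C F · dr = 2349π/2.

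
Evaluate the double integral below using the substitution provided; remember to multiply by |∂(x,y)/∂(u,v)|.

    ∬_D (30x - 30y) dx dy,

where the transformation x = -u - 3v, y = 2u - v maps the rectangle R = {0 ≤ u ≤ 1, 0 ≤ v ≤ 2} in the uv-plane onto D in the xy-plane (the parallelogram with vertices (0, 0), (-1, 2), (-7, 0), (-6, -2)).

Compute the Jacobian determinant of (x, y) with respect to (u, v):

    ∂(x,y)/∂(u,v) = | -1  -3 | = (-1)(-1) - (-3)(2) = 7.
                   | 2  -1 |

Its absolute value is |J| = 7 (the area scaling factor).

Substituting x = -u - 3v, y = 2u - v into the integrand,

    30x - 30y → -90u - 60v,

so the integral becomes

    ∬_R (-90u - 60v) · |J| du dv = ∫_0^1 ∫_0^2 (-630u - 420v) dv du.

Inner (v): -1260u - 840.
Outer (u): -1470.

Therefore ∬_D (30x - 30y) dx dy = -1470.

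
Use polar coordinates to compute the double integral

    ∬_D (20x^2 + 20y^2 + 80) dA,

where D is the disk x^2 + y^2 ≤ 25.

The region D is 0 ≤ r ≤ 5, 0 ≤ θ ≤ 2π in polar coordinates, where x = r cos(θ), y = r sin(θ), and dA = r dr dθ.

Under the substitution, the integrand becomes 20r^2 + 80, so

    ∬_D (20x^2 + 20y^2 + 80) dA = ∫_{0}^{2π} ∫_{0}^{5} (20r^2 + 80) · r dr dθ.

Inner integral (in r): ∫_{0}^{5} (20r^2 + 80) · r dr = 4125.

Outer integral (in θ): ∫_{0}^{2π} (4125) dθ = 8250π.

Therefore ∬_D (20x^2 + 20y^2 + 80) dA = 8250π.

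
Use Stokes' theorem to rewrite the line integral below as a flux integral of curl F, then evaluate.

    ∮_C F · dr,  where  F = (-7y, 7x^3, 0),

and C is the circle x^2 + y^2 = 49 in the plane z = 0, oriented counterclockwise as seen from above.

Let S be the flat disk x^2 + y^2 ≤ 49 in the plane z = 0, with upward unit normal n̂ = ẑ. By Stokes' theorem,

    ∮_C F · dr = ∬_S (∇ × F) · n̂ dS = ∬_D (curl F)_z dA,

where D is the disk x^2 + y^2 ≤ 49.

Compute the curl of F = (-7y, 7x^3, 0):
    (∇ × F)_x = ∂F_z/∂y - ∂F_y/∂z = 0,
    (∇ × F)_y = ∂F_x/∂z - ∂F_z/∂x = 0,
    (∇ × F)_z = ∂F_y/∂x - ∂F_x/∂y = 21x^2 + 7.

On z = 0, (curl F)_z = 21x^2 + 7.

Convert to polar (x = r cos θ, y = r sin θ, dA = r dr dθ); the integrand becomes 21r^2cos(θ)^2 + 7, so

    ∬_D (curl F)_z dA = ∫_0^{2π} ∫_0^{7} (21r^2cos(θ)^2 + 7) · r dr dθ.

Inner (r from 0 to 7): 50421cos(θ)^2/4 + 343/2.
Outer (θ from 0 to 2π): 51793π/4.

Therefore ∮_C F · dr = 51793π/4.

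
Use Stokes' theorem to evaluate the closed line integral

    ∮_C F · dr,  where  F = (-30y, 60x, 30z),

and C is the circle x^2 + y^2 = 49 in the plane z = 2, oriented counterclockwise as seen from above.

Let S be the flat disk x^2 + y^2 ≤ 49 in the plane z = 2, with upward unit normal n̂ = ẑ. By Stokes' theorem,

    ∮_C F · dr = ∬_S (∇ × F) · n̂ dS = ∬_D (curl F)_z dA,

where D is the disk x^2 + y^2 ≤ 49.

Compute the curl of F = (-30y, 60x, 30z):
    (∇ × F)_x = ∂F_z/∂y - ∂F_y/∂z = 0,
    (∇ × F)_y = ∂F_x/∂z - ∂F_z/∂x = 0,
    (∇ × F)_z = ∂F_y/∂x - ∂F_x/∂y = 90.

On z = 2, (curl F)_z = 90.

Convert to polar (x = r cos θ, y = r sin θ, dA = r dr dθ); the integrand becomes 90, so

    ∬_D (curl F)_z dA = ∫_0^{2π} ∫_0^{7} (90) · r dr dθ.

Inner (r from 0 to 7): 2205.
Outer (θ from 0 to 2π): 4410π.

Therefore ∮_C F · dr = 4410π.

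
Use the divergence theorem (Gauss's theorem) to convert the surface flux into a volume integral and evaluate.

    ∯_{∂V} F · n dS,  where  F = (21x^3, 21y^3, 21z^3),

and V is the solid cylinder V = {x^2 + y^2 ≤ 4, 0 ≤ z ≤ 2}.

By the divergence theorem,

    ∯_{∂V} F · n dS = ∭_V (∇ · F) dV.

Compute the divergence:
    ∇ · F = ∂F_x/∂x + ∂F_y/∂y + ∂F_z/∂z = 63x^2 + 63y^2 + 63z^2.

In cylindrical coordinates, x = r cos(θ), y = r sin(θ), z = z, dV = r dr dθ dz, with 0 ≤ r ≤ 2, 0 ≤ θ ≤ 2π, 0 ≤ z ≤ 2.

The integrand, after substitution and multiplying by the volume element, becomes (63r^2 + 63z^2) · r, so

    ∭_V (∇·F) dV = ∫_0^{2π} ∫_0^{2} ∫_0^{2} (63r^2 + 63z^2) · r dz dr dθ.

Inner (z from 0 to 2): 126r^3 + 168r.
Middle (r from 0 to 2): 840.
Outer (θ from 0 to 2π): 1680π.

Therefore ∯_{∂V} F · n dS = 1680π.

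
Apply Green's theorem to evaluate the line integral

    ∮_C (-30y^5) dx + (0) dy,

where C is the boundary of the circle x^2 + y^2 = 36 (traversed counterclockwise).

Green's theorem converts the closed line integral into a double integral over the enclosed region D:

    ∮_C P dx + Q dy = ∬_D (∂Q/∂x - ∂P/∂y) dA.

Here P = -30y^5, Q = 0, so

    ∂Q/∂x = 0,    ∂P/∂y = -150y^4,
    ∂Q/∂x - ∂P/∂y = 150y^4.

D is the region x^2 + y^2 ≤ 36. Evaluating the double integral:

In polar coordinates (x = r cos θ, y = r sin θ, dA = r dr dθ) the integrand becomes 150r^4sin(θ)^4, so

    ∬_D (150y^4) dA = ∫_0^{2π} ∫_0^{6} (150r^4sin(θ)^4) · r dr dθ.

Inner (r from 0 to 6): 1166400sin(θ)^4.
Outer (θ from 0 to 2π): 874800π.

Therefore ∮_C P dx + Q dy = 874800π.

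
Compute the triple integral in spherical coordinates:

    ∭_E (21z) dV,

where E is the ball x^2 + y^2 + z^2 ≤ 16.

In spherical coordinates, x = ρ sin(φ) cos(θ), y = ρ sin(φ) sin(θ), z = ρ cos(φ), and dV = ρ^2 sin(φ) dρ dφ dθ.

The integrand becomes 21ρ cos(φ), so

    ∭_E (21z) dV = ∫_{0}^{2π} ∫_{0}^{π} ∫_{0}^{4} (21ρ cos(φ)) · ρ^2 sin(φ) dρ dφ dθ.

Inner (ρ): 672sin(2φ).
Middle (φ): 0.
Outer (θ): 0.

Therefore the triple integral equals 0.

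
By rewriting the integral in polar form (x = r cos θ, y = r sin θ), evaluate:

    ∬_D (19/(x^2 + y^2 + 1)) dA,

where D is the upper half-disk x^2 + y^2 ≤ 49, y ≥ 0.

The region D is 0 ≤ r ≤ 7, 0 ≤ θ ≤ π in polar coordinates, where x = r cos(θ), y = r sin(θ), and dA = r dr dθ.

Under the substitution, the integrand becomes 19/(r^2 + 1), so

    ∬_D (19/(x^2 + y^2 + 1)) dA = ∫_{0}^{π} ∫_{0}^{7} (19/(r^2 + 1)) · r dr dθ.

Inner integral (in r): ∫_{0}^{7} (19/(r^2 + 1)) · r dr = 19log(50)/2.

Outer integral (in θ): ∫_{0}^{π} (19log(50)/2) dθ = 19π log(50)/2.

Therefore ∬_D (19/(x^2 + y^2 + 1)) dA = 19π log(50)/2.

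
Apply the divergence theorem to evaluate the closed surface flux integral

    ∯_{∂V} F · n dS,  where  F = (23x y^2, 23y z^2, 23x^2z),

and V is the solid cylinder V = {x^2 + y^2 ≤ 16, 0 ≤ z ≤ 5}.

By the divergence theorem,

    ∯_{∂V} F · n dS = ∭_V (∇ · F) dV.

Compute the divergence:
    ∇ · F = ∂F_x/∂x + ∂F_y/∂y + ∂F_z/∂z = 23y^2 + 23z^2 + 23x^2 = 23x^2 + 23y^2 + 23z^2.

In cylindrical coordinates, x = r cos(θ), y = r sin(θ), z = z, dV = r dr dθ dz, with 0 ≤ r ≤ 4, 0 ≤ θ ≤ 2π, 0 ≤ z ≤ 5.

The integrand, after substitution and multiplying by the volume element, becomes (23r^2 + 23z^2) · r, so

    ∭_V (∇·F) dV = ∫_0^{2π} ∫_0^{4} ∫_0^{5} (23r^2 + 23z^2) · r dz dr dθ.

Inner (z from 0 to 5): 115r (r^2 + 25/3).
Middle (r from 0 to 4): 45080/3.
Outer (θ from 0 to 2π): 90160π/3.

Therefore ∯_{∂V} F · n dS = 90160π/3.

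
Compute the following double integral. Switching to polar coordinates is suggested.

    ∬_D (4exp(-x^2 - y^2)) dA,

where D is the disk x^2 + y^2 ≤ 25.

The region D is 0 ≤ r ≤ 5, 0 ≤ θ ≤ 2π in polar coordinates, where x = r cos(θ), y = r sin(θ), and dA = r dr dθ.

Under the substitution, the integrand becomes 4exp(-r^2), so

    ∬_D (4exp(-x^2 - y^2)) dA = ∫_{0}^{2π} ∫_{0}^{5} (4exp(-r^2)) · r dr dθ.

Inner integral (in r): ∫_{0}^{5} (4exp(-r^2)) · r dr = 2 - 2exp(-25).

Outer integral (in θ): ∫_{0}^{2π} (2 - 2exp(-25)) dθ = -4π exp(-25) + 4π.

Therefore ∬_D (4exp(-x^2 - y^2)) dA = -4π exp(-25) + 4π.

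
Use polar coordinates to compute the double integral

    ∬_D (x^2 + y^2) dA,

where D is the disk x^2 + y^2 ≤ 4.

The region D is 0 ≤ r ≤ 2, 0 ≤ θ ≤ 2π in polar coordinates, where x = r cos(θ), y = r sin(θ), and dA = r dr dθ.

Under the substitution, the integrand becomes r^2, so

    ∬_D (x^2 + y^2) dA = ∫_{0}^{2π} ∫_{0}^{2} (r^2) · r dr dθ.

Inner integral (in r): ∫_{0}^{2} (r^2) · r dr = 4.

Outer integral (in θ): ∫_{0}^{2π} (4) dθ = 8π.

Therefore ∬_D (x^2 + y^2) dA = 8π.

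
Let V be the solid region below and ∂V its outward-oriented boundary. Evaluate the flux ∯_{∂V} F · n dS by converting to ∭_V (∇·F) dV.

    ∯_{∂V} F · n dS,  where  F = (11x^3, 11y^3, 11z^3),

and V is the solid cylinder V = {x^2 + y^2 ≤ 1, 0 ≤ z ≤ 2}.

By the divergence theorem,

    ∯_{∂V} F · n dS = ∭_V (∇ · F) dV.

Compute the divergence:
    ∇ · F = ∂F_x/∂x + ∂F_y/∂y + ∂F_z/∂z = 33x^2 + 33y^2 + 33z^2.

In cylindrical coordinates, x = r cos(θ), y = r sin(θ), z = z, dV = r dr dθ dz, with 0 ≤ r ≤ 1, 0 ≤ θ ≤ 2π, 0 ≤ z ≤ 2.

The integrand, after substitution and multiplying by the volume element, becomes (33r^2 + 33z^2) · r, so

    ∭_V (∇·F) dV = ∫_0^{2π} ∫_0^{1} ∫_0^{2} (33r^2 + 33z^2) · r dz dr dθ.

Inner (z from 0 to 2): 66r^3 + 88r.
Middle (r from 0 to 1): 121/2.
Outer (θ from 0 to 2π): 121π.

Therefore ∯_{∂V} F · n dS = 121π.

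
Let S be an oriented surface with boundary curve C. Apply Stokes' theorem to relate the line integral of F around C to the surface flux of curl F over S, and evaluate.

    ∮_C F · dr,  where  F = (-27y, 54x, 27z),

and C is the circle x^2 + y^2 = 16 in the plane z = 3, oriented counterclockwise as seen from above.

Let S be the flat disk x^2 + y^2 ≤ 16 in the plane z = 3, with upward unit normal n̂ = ẑ. By Stokes' theorem,

    ∮_C F · dr = ∬_S (∇ × F) · n̂ dS = ∬_D (curl F)_z dA,

where D is the disk x^2 + y^2 ≤ 16.

Compute the curl of F = (-27y, 54x, 27z):
    (∇ × F)_x = ∂F_z/∂y - ∂F_y/∂z = 0,
    (∇ × F)_y = ∂F_x/∂z - ∂F_z/∂x = 0,
    (∇ × F)_z = ∂F_y/∂x - ∂F_x/∂y = 81.

On z = 3, (curl F)_z = 81.

Convert to polar (x = r cos θ, y = r sin θ, dA = r dr dθ); the integrand becomes 81, so

    ∬_D (curl F)_z dA = ∫_0^{2π} ∫_0^{4} (81) · r dr dθ.

Inner (r from 0 to 4): 648.
Outer (θ from 0 to 2π): 1296π.

Therefore ∮_C F · dr = 1296π.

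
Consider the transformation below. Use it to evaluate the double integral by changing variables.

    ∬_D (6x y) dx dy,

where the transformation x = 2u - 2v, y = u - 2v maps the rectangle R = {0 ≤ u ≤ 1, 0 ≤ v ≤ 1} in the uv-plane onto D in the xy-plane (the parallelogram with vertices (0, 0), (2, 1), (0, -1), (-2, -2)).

Compute the Jacobian determinant of (x, y) with respect to (u, v):

    ∂(x,y)/∂(u,v) = | 2  -2 | = (2)(-2) - (-2)(1) = -2.
                   | 1  -2 |

Its absolute value is |J| = 2 (the area scaling factor).

Substituting x = 2u - 2v, y = u - 2v into the integrand,

    6x y → 12u^2 - 36u v + 24v^2,

so the integral becomes

    ∬_R (12u^2 - 36u v + 24v^2) · |J| du dv = ∫_0^1 ∫_0^1 (24u^2 - 72u v + 48v^2) dv du.

Inner (v): 24u^2 - 36u + 16.
Outer (u): 6.

Therefore ∬_D (6x y) dx dy = 6.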